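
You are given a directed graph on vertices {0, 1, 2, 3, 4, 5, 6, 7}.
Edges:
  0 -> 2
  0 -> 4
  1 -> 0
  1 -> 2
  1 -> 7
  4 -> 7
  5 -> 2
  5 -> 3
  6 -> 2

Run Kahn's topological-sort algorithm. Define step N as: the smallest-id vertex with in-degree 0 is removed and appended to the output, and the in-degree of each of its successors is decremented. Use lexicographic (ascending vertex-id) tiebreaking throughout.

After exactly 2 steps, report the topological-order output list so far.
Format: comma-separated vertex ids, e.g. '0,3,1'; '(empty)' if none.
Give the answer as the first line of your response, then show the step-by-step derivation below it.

1,0

step 1: output 1; order=[1]; indeg=(0,0,3,1,1,0,0,1)
step 2: output 0; order=[1,0]; indeg=(0,0,2,1,0,0,0,1)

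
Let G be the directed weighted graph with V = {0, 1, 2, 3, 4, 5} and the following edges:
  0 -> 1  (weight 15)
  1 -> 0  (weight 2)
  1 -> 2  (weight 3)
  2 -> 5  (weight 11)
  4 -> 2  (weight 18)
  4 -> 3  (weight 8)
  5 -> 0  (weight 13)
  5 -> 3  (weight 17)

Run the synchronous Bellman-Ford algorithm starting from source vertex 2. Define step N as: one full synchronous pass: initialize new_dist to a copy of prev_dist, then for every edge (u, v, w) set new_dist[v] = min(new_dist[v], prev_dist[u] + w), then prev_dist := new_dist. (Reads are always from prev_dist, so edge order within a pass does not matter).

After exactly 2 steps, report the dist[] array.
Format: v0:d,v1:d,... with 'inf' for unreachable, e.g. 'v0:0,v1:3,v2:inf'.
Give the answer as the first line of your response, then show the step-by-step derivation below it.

v0:24,v1:inf,v2:0,v3:28,v4:inf,v5:11

step 1: dist = v0:inf,v1:inf,v2:0,v3:inf,v4:inf,v5:11
step 2: dist = v0:24,v1:inf,v2:0,v3:28,v4:inf,v5:11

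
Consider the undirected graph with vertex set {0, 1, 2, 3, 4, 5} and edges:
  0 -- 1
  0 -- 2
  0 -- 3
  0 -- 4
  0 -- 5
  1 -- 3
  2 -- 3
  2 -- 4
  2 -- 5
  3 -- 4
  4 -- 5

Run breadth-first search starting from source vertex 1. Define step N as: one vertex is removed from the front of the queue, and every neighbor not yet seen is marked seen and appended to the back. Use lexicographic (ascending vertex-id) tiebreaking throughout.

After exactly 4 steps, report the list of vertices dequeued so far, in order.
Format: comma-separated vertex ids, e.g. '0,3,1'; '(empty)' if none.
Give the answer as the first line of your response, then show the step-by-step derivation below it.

1,0,3,2

step 1: dequeue 1; queue=[0,3]; order=1
step 2: dequeue 0; queue=[3,2,4,5]; order=1,0
step 3: dequeue 3; queue=[2,4,5]; order=1,0,3
step 4: dequeue 2; queue=[4,5]; order=1,0,3,2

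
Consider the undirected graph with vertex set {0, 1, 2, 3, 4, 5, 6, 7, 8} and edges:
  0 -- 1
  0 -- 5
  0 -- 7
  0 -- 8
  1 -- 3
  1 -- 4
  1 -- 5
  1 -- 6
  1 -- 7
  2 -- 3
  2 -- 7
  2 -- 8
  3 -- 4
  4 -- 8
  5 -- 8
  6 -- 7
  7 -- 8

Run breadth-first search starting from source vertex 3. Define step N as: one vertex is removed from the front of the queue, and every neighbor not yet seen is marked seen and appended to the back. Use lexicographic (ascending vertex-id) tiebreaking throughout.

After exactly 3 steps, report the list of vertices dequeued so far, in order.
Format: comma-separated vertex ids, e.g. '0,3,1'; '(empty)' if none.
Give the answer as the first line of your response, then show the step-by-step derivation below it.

3,1,2

step 1: dequeue 3; queue=[1,2,4]; order=3
step 2: dequeue 1; queue=[2,4,0,5,6,7]; order=3,1
step 3: dequeue 2; queue=[4,0,5,6,7,8]; order=3,1,2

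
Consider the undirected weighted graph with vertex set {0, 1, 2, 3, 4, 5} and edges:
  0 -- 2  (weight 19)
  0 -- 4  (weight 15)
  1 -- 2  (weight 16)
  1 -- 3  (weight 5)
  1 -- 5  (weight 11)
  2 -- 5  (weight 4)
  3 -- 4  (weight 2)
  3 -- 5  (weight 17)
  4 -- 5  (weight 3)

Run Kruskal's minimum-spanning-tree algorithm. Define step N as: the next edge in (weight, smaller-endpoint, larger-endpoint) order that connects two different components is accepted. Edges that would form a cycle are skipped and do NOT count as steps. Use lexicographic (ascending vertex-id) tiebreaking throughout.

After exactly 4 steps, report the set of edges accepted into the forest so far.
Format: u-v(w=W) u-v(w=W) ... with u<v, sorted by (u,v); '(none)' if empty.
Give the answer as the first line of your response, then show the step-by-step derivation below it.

1-3(w=5) 2-5(w=4) 3-4(w=2) 4-5(w=3)

step 1: add edge 3-4 (w=2); MST = {3-4(w=2)}
step 2: add edge 4-5 (w=3); MST = {3-4(w=2) 4-5(w=3)}
step 3: add edge 2-5 (w=4); MST = {2-5(w=4) 3-4(w=2) 4-5(w=3)}
step 4: add edge 1-3 (w=5); MST = {1-3(w=5) 2-5(w=4) 3-4(w=2) 4-5(w=3)}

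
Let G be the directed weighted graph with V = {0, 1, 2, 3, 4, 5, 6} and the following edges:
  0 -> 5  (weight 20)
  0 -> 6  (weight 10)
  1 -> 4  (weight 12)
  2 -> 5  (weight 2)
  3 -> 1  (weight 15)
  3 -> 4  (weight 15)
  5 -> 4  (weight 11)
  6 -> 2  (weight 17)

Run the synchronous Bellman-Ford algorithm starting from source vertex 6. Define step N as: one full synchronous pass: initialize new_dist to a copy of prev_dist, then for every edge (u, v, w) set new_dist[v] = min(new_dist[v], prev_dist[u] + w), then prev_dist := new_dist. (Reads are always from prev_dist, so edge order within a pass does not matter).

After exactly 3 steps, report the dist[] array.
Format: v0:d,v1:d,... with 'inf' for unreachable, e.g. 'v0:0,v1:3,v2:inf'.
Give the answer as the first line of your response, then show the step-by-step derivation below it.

v0:inf,v1:inf,v2:17,v3:inf,v4:30,v5:19,v6:0

step 1: dist = v0:inf,v1:inf,v2:17,v3:inf,v4:inf,v5:inf,v6:0
step 2: dist = v0:inf,v1:inf,v2:17,v3:inf,v4:inf,v5:19,v6:0
step 3: dist = v0:inf,v1:inf,v2:17,v3:inf,v4:30,v5:19,v6:0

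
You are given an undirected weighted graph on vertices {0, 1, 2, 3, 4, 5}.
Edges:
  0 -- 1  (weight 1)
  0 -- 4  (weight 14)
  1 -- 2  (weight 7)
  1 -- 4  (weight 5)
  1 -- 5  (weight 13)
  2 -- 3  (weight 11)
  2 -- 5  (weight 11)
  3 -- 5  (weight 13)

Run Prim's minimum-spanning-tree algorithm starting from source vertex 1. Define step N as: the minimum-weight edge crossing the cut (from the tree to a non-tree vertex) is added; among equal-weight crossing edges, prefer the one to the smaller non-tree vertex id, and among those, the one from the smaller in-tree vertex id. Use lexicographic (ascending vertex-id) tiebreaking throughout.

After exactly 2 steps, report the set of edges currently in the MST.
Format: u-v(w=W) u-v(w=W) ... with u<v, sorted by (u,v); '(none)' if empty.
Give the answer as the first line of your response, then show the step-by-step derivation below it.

0-1(w=1) 1-4(w=5)

step 1: add edge 0-1 (w=1); MST = {0-1(w=1)}
step 2: add edge 1-4 (w=5); MST = {0-1(w=1) 1-4(w=5)}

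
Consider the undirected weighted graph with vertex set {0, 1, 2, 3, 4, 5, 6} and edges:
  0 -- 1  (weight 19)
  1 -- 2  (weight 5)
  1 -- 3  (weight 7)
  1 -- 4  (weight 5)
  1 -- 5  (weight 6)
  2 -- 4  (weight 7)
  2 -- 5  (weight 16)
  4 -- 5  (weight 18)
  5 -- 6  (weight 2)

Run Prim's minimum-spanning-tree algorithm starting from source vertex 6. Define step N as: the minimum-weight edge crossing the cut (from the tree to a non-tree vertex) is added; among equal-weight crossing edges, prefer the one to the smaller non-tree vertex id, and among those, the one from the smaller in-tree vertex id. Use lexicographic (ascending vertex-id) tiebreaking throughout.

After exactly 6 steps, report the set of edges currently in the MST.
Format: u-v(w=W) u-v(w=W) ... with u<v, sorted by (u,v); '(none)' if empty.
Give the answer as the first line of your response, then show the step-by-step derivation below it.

0-1(w=19) 1-2(w=5) 1-3(w=7) 1-4(w=5) 1-5(w=6) 5-6(w=2)

step 1: add edge 5-6 (w=2); MST = {5-6(w=2)}
step 2: add edge 1-5 (w=6); MST = {1-5(w=6) 5-6(w=2)}
step 3: add edge 1-2 (w=5); MST = {1-2(w=5) 1-5(w=6) 5-6(w=2)}
step 4: add edge 1-4 (w=5); MST = {1-2(w=5) 1-4(w=5) 1-5(w=6) 5-6(w=2)}
step 5: add edge 1-3 (w=7); MST = {1-2(w=5) 1-3(w=7) 1-4(w=5) 1-5(w=6) 5-6(w=2)}
step 6: add edge 0-1 (w=19); MST = {0-1(w=19) 1-2(w=5) 1-3(w=7) 1-4(w=5) 1-5(w=6) 5-6(w=2)}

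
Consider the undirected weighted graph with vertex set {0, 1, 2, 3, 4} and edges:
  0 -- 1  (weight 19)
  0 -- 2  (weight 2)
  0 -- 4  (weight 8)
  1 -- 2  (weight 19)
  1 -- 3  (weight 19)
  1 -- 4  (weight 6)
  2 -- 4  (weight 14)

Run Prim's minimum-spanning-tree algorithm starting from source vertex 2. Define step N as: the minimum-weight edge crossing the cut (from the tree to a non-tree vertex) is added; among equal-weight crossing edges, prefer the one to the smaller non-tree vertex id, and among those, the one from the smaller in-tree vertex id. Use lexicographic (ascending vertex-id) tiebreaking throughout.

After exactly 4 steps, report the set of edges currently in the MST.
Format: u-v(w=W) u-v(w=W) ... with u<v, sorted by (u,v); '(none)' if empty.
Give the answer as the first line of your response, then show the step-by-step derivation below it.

0-2(w=2) 0-4(w=8) 1-3(w=19) 1-4(w=6)

step 1: add edge 0-2 (w=2); MST = {0-2(w=2)}
step 2: add edge 0-4 (w=8); MST = {0-2(w=2) 0-4(w=8)}
step 3: add edge 1-4 (w=6); MST = {0-2(w=2) 0-4(w=8) 1-4(w=6)}
step 4: add edge 1-3 (w=19); MST = {0-2(w=2) 0-4(w=8) 1-3(w=19) 1-4(w=6)}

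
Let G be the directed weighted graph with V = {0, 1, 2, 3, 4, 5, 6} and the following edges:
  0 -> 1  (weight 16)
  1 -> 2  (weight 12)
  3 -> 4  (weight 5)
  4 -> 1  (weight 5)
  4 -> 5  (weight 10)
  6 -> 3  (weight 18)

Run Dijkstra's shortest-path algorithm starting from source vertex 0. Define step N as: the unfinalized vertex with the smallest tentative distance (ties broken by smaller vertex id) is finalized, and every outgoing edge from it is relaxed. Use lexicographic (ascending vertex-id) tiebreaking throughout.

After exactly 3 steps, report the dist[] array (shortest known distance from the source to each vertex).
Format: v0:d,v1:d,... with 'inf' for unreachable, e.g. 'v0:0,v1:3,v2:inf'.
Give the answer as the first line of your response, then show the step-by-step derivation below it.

v0:0,v1:16,v2:28,v3:inf,v4:inf,v5:inf,v6:inf

step 1: dist = v0:0,v1:16,v2:inf,v3:inf,v4:inf,v5:inf,v6:inf
step 2: dist = v0:0,v1:16,v2:28,v3:inf,v4:inf,v5:inf,v6:inf
step 3: dist = v0:0,v1:16,v2:28,v3:inf,v4:inf,v5:inf,v6:inf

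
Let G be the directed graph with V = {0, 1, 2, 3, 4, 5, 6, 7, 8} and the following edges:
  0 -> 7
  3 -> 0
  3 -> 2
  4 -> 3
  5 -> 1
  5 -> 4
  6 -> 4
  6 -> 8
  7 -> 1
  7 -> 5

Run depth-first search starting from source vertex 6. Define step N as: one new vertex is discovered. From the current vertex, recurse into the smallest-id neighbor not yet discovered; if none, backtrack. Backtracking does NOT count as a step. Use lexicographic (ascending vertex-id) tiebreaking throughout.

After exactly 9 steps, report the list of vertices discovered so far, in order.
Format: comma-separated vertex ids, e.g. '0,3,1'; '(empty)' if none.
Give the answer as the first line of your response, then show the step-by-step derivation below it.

6,4,3,0,7,1,5,2,8

step 1: discover 6; path=6; order=6
step 2: discover 4; path=6>4; order=6,4
step 3: discover 3; path=6>4>3; order=6,4,3
step 4: discover 0; path=6>4>3>0; order=6,4,3,0
step 5: discover 7; path=6>4>3>0>7; order=6,4,3,0,7
step 6: discover 1; path=6>4>3>0>7>1; order=6,4,3,0,7,1
step 7: discover 5; path=6>4>3>0>7>5; order=6,4,3,0,7,1,5
step 8: discover 2; path=6>4>3>2; order=6,4,3,0,7,1,5,2
step 9: discover 8; path=6>8; order=6,4,3,0,7,1,5,2,8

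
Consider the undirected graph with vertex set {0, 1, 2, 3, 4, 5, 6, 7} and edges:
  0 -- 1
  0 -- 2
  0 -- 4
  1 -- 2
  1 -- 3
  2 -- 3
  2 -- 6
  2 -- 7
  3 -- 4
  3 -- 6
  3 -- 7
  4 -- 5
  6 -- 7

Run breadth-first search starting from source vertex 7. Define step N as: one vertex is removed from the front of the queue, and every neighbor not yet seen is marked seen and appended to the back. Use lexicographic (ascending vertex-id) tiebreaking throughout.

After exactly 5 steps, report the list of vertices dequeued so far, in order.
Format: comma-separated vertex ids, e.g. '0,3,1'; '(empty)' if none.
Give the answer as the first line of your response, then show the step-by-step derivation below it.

7,2,3,6,0

step 1: dequeue 7; queue=[2,3,6]; order=7
step 2: dequeue 2; queue=[3,6,0,1]; order=7,2
step 3: dequeue 3; queue=[6,0,1,4]; order=7,2,3
step 4: dequeue 6; queue=[0,1,4]; order=7,2,3,6
step 5: dequeue 0; queue=[1,4]; order=7,2,3,6,0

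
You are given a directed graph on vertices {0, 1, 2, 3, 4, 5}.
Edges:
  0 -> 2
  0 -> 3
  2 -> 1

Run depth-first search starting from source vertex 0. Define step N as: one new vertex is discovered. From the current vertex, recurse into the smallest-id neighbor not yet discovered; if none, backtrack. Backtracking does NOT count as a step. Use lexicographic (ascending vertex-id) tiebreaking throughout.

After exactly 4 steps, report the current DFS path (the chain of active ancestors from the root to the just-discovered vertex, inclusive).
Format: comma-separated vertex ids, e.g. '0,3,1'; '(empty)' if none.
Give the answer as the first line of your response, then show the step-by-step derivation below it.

0,3

step 1: discover 0; path=0; order=0
step 2: discover 2; path=0>2; order=0,2
step 3: discover 1; path=0>2>1; order=0,2,1
step 4: discover 3; path=0>3; order=0,2,1,3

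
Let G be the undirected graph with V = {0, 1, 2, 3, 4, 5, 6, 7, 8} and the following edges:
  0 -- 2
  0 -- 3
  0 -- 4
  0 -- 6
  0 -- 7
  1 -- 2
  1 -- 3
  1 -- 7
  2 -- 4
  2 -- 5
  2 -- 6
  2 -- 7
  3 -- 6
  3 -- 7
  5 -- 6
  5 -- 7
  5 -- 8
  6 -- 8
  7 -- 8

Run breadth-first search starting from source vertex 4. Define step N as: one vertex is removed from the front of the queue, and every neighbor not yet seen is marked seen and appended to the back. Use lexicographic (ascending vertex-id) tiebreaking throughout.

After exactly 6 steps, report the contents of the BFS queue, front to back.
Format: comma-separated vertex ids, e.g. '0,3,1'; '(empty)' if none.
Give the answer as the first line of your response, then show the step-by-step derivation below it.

1,5,8

step 1: dequeue 4; queue=[0,2]; order=4
step 2: dequeue 0; queue=[2,3,6,7]; order=4,0
step 3: dequeue 2; queue=[3,6,7,1,5]; order=4,0,2
step 4: dequeue 3; queue=[6,7,1,5]; order=4,0,2,3
step 5: dequeue 6; queue=[7,1,5,8]; order=4,0,2,3,6
step 6: dequeue 7; queue=[1,5,8]; order=4,0,2,3,6,7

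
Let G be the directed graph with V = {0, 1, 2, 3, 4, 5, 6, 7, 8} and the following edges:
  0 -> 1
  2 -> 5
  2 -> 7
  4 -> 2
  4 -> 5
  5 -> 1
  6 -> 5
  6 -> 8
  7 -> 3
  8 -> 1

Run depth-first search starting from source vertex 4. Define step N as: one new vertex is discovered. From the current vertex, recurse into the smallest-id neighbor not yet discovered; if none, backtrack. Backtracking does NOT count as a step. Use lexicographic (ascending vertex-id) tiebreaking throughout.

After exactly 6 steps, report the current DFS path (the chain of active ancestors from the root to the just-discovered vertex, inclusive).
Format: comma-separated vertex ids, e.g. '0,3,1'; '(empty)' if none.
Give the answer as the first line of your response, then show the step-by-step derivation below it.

4,2,7,3

step 1: discover 4; path=4; order=4
step 2: discover 2; path=4>2; order=4,2
step 3: discover 5; path=4>2>5; order=4,2,5
step 4: discover 1; path=4>2>5>1; order=4,2,5,1
step 5: discover 7; path=4>2>7; order=4,2,5,1,7
step 6: discover 3; path=4>2>7>3; order=4,2,5,1,7,3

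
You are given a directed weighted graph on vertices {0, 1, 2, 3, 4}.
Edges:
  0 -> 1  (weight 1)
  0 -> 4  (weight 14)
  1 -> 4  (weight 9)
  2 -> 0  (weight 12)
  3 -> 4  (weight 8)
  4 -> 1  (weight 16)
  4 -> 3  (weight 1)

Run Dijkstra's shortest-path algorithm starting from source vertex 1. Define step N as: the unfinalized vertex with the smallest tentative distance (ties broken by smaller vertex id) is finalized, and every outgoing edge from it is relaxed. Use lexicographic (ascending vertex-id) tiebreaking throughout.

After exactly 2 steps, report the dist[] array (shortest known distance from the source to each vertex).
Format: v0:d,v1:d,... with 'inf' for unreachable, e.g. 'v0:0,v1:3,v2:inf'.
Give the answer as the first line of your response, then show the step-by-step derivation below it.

v0:inf,v1:0,v2:inf,v3:10,v4:9

step 1: dist = v0:inf,v1:0,v2:inf,v3:inf,v4:9
step 2: dist = v0:inf,v1:0,v2:inf,v3:10,v4:9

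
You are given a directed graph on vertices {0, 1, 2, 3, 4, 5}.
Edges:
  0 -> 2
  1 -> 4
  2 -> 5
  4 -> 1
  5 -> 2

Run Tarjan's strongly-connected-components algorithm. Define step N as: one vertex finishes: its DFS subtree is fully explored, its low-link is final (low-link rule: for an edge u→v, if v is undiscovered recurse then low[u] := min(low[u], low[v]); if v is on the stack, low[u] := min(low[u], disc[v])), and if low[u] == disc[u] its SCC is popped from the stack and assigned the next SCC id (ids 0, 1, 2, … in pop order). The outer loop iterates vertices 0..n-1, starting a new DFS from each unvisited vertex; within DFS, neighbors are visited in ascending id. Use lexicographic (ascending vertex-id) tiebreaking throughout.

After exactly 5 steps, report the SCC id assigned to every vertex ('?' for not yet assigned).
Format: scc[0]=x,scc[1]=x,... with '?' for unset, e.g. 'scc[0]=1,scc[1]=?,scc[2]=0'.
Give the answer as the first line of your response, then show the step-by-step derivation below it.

scc[0]=1,scc[1]=2,scc[2]=0,scc[3]=?,scc[4]=2,scc[5]=0

step 1: low=(low[0]=0,low[1]=?,low[2]=1,low[3]=?,low[4]=?,low[5]=1); scc=(scc[0]=?,scc[1]=?,scc[2]=?,scc[3]=?,scc[4]=?,scc[5]=?)
step 2: low=(low[0]=0,low[1]=?,low[2]=1,low[3]=?,low[4]=?,low[5]=1); scc=(scc[0]=?,scc[1]=?,scc[2]=0,scc[3]=?,scc[4]=?,scc[5]=0)
step 3: low=(low[0]=0,low[1]=?,low[2]=1,low[3]=?,low[4]=?,low[5]=1); scc=(scc[0]=1,scc[1]=?,scc[2]=0,scc[3]=?,scc[4]=?,scc[5]=0)
step 4: low=(low[0]=0,low[1]=3,low[2]=1,low[3]=?,low[4]=3,low[5]=1); scc=(scc[0]=1,scc[1]=?,scc[2]=0,scc[3]=?,scc[4]=?,scc[5]=0)
step 5: low=(low[0]=0,low[1]=3,low[2]=1,low[3]=?,low[4]=3,low[5]=1); scc=(scc[0]=1,scc[1]=2,scc[2]=0,scc[3]=?,scc[4]=2,scc[5]=0)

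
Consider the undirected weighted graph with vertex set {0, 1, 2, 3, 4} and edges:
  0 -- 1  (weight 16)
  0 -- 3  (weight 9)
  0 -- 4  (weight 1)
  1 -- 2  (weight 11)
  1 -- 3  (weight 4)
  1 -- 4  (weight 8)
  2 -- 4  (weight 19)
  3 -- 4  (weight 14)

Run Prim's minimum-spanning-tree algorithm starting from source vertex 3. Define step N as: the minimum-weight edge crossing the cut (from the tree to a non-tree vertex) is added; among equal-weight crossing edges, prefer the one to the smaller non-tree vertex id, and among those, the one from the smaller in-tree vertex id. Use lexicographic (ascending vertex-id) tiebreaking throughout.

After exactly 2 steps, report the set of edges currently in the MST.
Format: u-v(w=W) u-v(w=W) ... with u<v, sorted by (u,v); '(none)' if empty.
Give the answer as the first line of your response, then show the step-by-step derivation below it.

1-3(w=4) 1-4(w=8)

step 1: add edge 1-3 (w=4); MST = {1-3(w=4)}
step 2: add edge 1-4 (w=8); MST = {1-3(w=4) 1-4(w=8)}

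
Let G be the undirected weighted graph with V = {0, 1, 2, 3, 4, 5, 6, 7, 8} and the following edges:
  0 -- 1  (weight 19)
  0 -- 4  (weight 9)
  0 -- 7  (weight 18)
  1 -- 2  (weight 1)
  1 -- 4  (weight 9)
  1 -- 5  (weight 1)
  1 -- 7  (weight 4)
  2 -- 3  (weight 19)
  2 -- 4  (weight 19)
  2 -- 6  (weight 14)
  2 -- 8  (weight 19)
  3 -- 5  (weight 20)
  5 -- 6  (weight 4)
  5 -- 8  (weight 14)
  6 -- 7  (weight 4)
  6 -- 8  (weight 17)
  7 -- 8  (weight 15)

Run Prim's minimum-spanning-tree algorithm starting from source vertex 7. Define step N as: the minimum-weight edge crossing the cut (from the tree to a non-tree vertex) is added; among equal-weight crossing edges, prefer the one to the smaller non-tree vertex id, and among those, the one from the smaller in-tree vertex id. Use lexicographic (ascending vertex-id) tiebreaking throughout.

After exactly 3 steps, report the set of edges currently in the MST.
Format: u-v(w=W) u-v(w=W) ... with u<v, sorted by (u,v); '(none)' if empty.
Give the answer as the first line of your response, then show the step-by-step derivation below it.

1-2(w=1) 1-5(w=1) 1-7(w=4)

step 1: add edge 1-7 (w=4); MST = {1-7(w=4)}
step 2: add edge 1-2 (w=1); MST = {1-2(w=1) 1-7(w=4)}
step 3: add edge 1-5 (w=1); MST = {1-2(w=1) 1-5(w=1) 1-7(w=4)}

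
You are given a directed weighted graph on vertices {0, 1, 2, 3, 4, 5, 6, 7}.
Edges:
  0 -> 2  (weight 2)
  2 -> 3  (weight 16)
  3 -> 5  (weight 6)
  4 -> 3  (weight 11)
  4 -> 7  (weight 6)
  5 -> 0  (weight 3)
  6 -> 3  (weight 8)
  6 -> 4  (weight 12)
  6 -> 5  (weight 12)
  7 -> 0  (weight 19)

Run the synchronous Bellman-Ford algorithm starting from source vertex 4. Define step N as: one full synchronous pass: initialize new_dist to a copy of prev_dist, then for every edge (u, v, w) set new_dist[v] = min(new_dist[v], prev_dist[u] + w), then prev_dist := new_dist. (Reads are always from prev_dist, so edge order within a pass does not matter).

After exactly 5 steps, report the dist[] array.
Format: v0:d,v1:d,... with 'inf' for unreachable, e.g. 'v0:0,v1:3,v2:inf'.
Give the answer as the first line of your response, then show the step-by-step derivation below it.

v0:20,v1:inf,v2:22,v3:11,v4:0,v5:17,v6:inf,v7:6

step 1: dist = v0:inf,v1:inf,v2:inf,v3:11,v4:0,v5:inf,v6:inf,v7:6
step 2: dist = v0:25,v1:inf,v2:inf,v3:11,v4:0,v5:17,v6:inf,v7:6
step 3: dist = v0:20,v1:inf,v2:27,v3:11,v4:0,v5:17,v6:inf,v7:6
step 4: dist = v0:20,v1:inf,v2:22,v3:11,v4:0,v5:17,v6:inf,v7:6
step 5: dist = v0:20,v1:inf,v2:22,v3:11,v4:0,v5:17,v6:inf,v7:6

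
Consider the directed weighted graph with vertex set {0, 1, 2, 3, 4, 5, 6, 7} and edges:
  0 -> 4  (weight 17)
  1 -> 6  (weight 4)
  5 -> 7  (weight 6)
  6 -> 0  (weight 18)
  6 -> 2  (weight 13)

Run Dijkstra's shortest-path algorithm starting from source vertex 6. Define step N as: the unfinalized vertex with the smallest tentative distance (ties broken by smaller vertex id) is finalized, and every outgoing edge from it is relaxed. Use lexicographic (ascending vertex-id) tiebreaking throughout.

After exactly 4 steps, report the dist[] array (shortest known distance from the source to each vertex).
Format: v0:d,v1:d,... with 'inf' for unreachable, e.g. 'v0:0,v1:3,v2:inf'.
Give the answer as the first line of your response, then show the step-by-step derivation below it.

v0:18,v1:inf,v2:13,v3:inf,v4:35,v5:inf,v6:0,v7:inf

step 1: dist = v0:18,v1:inf,v2:13,v3:inf,v4:inf,v5:inf,v6:0,v7:inf
step 2: dist = v0:18,v1:inf,v2:13,v3:inf,v4:inf,v5:inf,v6:0,v7:inf
step 3: dist = v0:18,v1:inf,v2:13,v3:inf,v4:35,v5:inf,v6:0,v7:inf
step 4: dist = v0:18,v1:inf,v2:13,v3:inf,v4:35,v5:inf,v6:0,v7:inf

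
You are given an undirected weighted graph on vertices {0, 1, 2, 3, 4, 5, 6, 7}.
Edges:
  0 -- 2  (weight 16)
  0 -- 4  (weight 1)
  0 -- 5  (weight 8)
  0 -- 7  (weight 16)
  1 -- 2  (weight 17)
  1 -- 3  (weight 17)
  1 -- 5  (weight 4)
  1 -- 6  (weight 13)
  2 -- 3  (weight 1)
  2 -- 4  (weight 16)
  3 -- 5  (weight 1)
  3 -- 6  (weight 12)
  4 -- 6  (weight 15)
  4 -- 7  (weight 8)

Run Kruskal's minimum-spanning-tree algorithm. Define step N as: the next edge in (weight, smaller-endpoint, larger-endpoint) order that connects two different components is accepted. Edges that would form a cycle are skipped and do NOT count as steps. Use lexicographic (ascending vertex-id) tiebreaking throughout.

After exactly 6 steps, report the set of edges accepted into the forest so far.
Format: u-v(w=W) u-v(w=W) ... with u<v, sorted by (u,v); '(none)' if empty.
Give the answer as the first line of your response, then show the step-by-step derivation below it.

0-4(w=1) 0-5(w=8) 1-5(w=4) 2-3(w=1) 3-5(w=1) 4-7(w=8)

step 1: add edge 0-4 (w=1); MST = {0-4(w=1)}
step 2: add edge 2-3 (w=1); MST = {0-4(w=1) 2-3(w=1)}
step 3: add edge 3-5 (w=1); MST = {0-4(w=1) 2-3(w=1) 3-5(w=1)}
step 4: add edge 1-5 (w=4); MST = {0-4(w=1) 1-5(w=4) 2-3(w=1) 3-5(w=1)}
step 5: add edge 0-5 (w=8); MST = {0-4(w=1) 0-5(w=8) 1-5(w=4) 2-3(w=1) 3-5(w=1)}
step 6: add edge 4-7 (w=8); MST = {0-4(w=1) 0-5(w=8) 1-5(w=4) 2-3(w=1) 3-5(w=1) 4-7(w=8)}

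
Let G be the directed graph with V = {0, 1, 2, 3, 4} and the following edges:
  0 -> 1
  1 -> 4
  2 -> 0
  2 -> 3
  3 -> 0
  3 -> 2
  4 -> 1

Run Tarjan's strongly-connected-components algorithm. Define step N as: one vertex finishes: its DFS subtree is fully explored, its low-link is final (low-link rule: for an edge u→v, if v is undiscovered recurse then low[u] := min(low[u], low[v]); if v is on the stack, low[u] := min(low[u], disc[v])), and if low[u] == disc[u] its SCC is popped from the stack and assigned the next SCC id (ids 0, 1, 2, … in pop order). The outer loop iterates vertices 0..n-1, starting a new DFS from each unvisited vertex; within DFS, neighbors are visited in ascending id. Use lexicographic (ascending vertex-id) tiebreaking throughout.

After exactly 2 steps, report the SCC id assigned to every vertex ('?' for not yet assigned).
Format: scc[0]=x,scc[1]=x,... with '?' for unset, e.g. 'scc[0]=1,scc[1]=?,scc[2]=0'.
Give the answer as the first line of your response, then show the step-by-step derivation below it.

scc[0]=?,scc[1]=0,scc[2]=?,scc[3]=?,scc[4]=0

step 1: low=(low[0]=0,low[1]=1,low[2]=?,low[3]=?,low[4]=1); scc=(scc[0]=?,scc[1]=?,scc[2]=?,scc[3]=?,scc[4]=?)
step 2: low=(low[0]=0,low[1]=1,low[2]=?,low[3]=?,low[4]=1); scc=(scc[0]=?,scc[1]=0,scc[2]=?,scc[3]=?,scc[4]=0)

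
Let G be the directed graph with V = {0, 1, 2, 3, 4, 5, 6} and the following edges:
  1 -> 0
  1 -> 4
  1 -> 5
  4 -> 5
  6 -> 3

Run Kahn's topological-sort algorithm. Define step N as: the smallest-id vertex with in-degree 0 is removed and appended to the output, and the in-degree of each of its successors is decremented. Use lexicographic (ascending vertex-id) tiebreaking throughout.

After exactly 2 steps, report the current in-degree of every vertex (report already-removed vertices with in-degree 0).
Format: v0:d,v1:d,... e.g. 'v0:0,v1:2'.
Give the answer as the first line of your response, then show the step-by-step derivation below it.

v0:0,v1:0,v2:0,v3:1,v4:0,v5:1,v6:0

step 1: output 1; order=[1]; indeg=(0,0,0,1,0,1,0)
step 2: output 0; order=[1,0]; indeg=(0,0,0,1,0,1,0)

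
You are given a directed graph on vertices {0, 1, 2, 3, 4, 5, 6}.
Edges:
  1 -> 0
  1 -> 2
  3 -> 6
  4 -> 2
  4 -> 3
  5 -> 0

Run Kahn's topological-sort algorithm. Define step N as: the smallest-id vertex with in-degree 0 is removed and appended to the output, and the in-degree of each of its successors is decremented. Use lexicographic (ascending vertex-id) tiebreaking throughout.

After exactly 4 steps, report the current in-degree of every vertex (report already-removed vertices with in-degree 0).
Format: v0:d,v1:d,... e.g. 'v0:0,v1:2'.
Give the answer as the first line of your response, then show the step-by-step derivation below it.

v0:1,v1:0,v2:0,v3:0,v4:0,v5:0,v6:0

step 1: output 1; order=[1]; indeg=(1,0,1,1,0,0,1)
step 2: output 4; order=[1,4]; indeg=(1,0,0,0,0,0,1)
step 3: output 2; order=[1,4,2]; indeg=(1,0,0,0,0,0,1)
step 4: output 3; order=[1,4,2,3]; indeg=(1,0,0,0,0,0,0)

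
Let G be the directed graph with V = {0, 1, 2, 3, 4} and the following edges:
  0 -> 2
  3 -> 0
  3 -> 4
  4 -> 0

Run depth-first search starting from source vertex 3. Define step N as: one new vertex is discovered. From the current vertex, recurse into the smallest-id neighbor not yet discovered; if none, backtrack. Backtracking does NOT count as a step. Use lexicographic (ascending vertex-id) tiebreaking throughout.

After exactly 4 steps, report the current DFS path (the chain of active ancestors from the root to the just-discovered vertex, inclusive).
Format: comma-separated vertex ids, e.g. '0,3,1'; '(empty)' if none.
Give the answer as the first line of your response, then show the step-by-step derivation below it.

3,4

step 1: discover 3; path=3; order=3
step 2: discover 0; path=3>0; order=3,0
step 3: discover 2; path=3>0>2; order=3,0,2
step 4: discover 4; path=3>4; order=3,0,2,4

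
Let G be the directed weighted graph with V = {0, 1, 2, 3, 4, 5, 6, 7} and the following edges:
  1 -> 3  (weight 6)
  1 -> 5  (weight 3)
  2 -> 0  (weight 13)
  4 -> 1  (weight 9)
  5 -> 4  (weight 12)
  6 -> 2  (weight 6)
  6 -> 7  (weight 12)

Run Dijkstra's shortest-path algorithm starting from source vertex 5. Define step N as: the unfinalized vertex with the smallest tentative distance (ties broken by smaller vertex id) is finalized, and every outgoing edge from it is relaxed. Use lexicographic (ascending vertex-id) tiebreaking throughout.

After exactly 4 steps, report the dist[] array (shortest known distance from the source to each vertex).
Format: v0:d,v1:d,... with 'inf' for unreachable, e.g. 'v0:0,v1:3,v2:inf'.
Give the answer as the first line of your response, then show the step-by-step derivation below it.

v0:inf,v1:21,v2:inf,v3:27,v4:12,v5:0,v6:inf,v7:inf

step 1: dist = v0:inf,v1:inf,v2:inf,v3:inf,v4:12,v5:0,v6:inf,v7:inf
step 2: dist = v0:inf,v1:21,v2:inf,v3:inf,v4:12,v5:0,v6:inf,v7:inf
step 3: dist = v0:inf,v1:21,v2:inf,v3:27,v4:12,v5:0,v6:inf,v7:inf
step 4: dist = v0:inf,v1:21,v2:inf,v3:27,v4:12,v5:0,v6:inf,v7:inf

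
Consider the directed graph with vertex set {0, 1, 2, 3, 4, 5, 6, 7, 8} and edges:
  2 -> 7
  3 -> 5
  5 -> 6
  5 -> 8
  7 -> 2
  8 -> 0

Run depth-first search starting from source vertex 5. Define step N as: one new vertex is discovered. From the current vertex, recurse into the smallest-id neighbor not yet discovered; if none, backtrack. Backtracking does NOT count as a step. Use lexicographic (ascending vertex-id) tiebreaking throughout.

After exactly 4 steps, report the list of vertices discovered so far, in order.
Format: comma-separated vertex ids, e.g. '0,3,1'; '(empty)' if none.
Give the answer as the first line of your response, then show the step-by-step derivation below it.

5,6,8,0

step 1: discover 5; path=5; order=5
step 2: discover 6; path=5>6; order=5,6
step 3: discover 8; path=5>8; order=5,6,8
step 4: discover 0; path=5>8>0; order=5,6,8,0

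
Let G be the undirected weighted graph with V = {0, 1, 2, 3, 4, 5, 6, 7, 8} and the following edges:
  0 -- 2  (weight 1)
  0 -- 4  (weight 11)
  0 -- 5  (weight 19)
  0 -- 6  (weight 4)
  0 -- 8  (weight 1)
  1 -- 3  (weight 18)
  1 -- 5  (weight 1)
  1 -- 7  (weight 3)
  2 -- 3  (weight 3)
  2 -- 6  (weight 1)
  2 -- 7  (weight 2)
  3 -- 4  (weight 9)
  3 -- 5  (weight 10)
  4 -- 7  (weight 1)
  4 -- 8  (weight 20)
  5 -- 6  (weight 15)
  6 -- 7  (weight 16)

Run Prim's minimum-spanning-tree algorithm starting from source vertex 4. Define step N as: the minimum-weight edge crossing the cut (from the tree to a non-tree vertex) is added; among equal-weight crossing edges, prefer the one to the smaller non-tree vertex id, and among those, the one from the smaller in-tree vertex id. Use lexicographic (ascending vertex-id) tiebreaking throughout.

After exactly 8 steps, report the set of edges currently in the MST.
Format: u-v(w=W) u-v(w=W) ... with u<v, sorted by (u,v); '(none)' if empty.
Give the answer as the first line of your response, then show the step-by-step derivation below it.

0-2(w=1) 0-8(w=1) 1-5(w=1) 1-7(w=3) 2-3(w=3) 2-6(w=1) 2-7(w=2) 4-7(w=1)

step 1: add edge 4-7 (w=1); MST = {4-7(w=1)}
step 2: add edge 2-7 (w=2); MST = {2-7(w=2) 4-7(w=1)}
step 3: add edge 0-2 (w=1); MST = {0-2(w=1) 2-7(w=2) 4-7(w=1)}
step 4: add edge 2-6 (w=1); MST = {0-2(w=1) 2-6(w=1) 2-7(w=2) 4-7(w=1)}
step 5: add edge 0-8 (w=1); MST = {0-2(w=1) 0-8(w=1) 2-6(w=1) 2-7(w=2) 4-7(w=1)}
step 6: add edge 1-7 (w=3); MST = {0-2(w=1) 0-8(w=1) 1-7(w=3) 2-6(w=1) 2-7(w=2) 4-7(w=1)}
step 7: add edge 1-5 (w=1); MST = {0-2(w=1) 0-8(w=1) 1-5(w=1) 1-7(w=3) 2-6(w=1) 2-7(w=2) 4-7(w=1)}
step 8: add edge 2-3 (w=3); MST = {0-2(w=1) 0-8(w=1) 1-5(w=1) 1-7(w=3) 2-3(w=3) 2-6(w=1) 2-7(w=2) 4-7(w=1)}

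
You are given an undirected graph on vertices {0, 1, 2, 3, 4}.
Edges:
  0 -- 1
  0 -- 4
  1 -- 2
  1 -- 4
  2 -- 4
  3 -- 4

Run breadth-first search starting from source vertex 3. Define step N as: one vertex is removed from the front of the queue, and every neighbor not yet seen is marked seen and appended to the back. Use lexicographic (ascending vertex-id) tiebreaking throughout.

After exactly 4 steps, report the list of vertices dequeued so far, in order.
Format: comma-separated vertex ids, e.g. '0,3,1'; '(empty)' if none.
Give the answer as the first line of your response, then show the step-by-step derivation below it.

3,4,0,1

step 1: dequeue 3; queue=[4]; order=3
step 2: dequeue 4; queue=[0,1,2]; order=3,4
step 3: dequeue 0; queue=[1,2]; order=3,4,0
step 4: dequeue 1; queue=[2]; order=3,4,0,1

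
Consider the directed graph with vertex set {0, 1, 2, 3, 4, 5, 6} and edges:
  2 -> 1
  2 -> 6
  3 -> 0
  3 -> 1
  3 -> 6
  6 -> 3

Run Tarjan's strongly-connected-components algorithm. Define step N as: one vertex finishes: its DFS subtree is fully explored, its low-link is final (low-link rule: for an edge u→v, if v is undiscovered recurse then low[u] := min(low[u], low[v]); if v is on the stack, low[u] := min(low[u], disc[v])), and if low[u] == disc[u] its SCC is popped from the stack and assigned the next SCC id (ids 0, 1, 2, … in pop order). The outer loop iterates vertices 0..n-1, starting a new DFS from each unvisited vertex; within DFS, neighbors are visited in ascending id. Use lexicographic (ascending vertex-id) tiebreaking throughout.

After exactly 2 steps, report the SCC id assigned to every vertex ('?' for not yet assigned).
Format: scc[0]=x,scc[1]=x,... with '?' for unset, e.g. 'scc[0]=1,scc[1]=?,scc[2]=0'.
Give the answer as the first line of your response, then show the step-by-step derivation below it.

scc[0]=0,scc[1]=1,scc[2]=?,scc[3]=?,scc[4]=?,scc[5]=?,scc[6]=?

step 1: low=(low[0]=0,low[1]=?,low[2]=?,low[3]=?,low[4]=?,low[5]=?,low[6]=?); scc=(scc[0]=0,scc[1]=?,scc[2]=?,scc[3]=?,scc[4]=?,scc[5]=?,scc[6]=?)
step 2: low=(low[0]=0,low[1]=1,low[2]=?,low[3]=?,low[4]=?,low[5]=?,low[6]=?); scc=(scc[0]=0,scc[1]=1,scc[2]=?,scc[3]=?,scc[4]=?,scc[5]=?,scc[6]=?)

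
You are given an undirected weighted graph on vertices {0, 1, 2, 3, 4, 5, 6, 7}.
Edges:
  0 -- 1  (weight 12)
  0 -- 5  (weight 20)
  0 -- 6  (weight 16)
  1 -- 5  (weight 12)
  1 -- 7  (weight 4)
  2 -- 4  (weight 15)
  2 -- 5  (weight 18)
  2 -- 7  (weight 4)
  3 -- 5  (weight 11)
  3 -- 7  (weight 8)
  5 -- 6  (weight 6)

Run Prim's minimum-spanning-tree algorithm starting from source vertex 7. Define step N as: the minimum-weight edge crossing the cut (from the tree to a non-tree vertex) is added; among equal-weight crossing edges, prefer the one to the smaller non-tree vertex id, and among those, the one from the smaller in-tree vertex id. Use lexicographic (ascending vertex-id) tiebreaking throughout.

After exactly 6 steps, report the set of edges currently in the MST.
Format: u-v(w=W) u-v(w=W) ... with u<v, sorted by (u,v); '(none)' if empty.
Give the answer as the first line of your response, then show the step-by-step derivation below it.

0-1(w=12) 1-7(w=4) 2-7(w=4) 3-5(w=11) 3-7(w=8) 5-6(w=6)

step 1: add edge 1-7 (w=4); MST = {1-7(w=4)}
step 2: add edge 2-7 (w=4); MST = {1-7(w=4) 2-7(w=4)}
step 3: add edge 3-7 (w=8); MST = {1-7(w=4) 2-7(w=4) 3-7(w=8)}
step 4: add edge 3-5 (w=11); MST = {1-7(w=4) 2-7(w=4) 3-5(w=11) 3-7(w=8)}
step 5: add edge 5-6 (w=6); MST = {1-7(w=4) 2-7(w=4) 3-5(w=11) 3-7(w=8) 5-6(w=6)}
step 6: add edge 0-1 (w=12); MST = {0-1(w=12) 1-7(w=4) 2-7(w=4) 3-5(w=11) 3-7(w=8) 5-6(w=6)}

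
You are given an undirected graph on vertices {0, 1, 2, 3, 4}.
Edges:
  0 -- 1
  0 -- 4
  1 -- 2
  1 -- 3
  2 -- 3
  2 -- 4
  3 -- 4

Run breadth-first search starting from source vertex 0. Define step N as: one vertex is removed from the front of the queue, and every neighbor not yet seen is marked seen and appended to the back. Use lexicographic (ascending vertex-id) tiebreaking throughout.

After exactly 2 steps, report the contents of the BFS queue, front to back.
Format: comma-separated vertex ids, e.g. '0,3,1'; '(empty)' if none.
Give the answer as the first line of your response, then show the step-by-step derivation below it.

4,2,3

step 1: dequeue 0; queue=[1,4]; order=0
step 2: dequeue 1; queue=[4,2,3]; order=0,1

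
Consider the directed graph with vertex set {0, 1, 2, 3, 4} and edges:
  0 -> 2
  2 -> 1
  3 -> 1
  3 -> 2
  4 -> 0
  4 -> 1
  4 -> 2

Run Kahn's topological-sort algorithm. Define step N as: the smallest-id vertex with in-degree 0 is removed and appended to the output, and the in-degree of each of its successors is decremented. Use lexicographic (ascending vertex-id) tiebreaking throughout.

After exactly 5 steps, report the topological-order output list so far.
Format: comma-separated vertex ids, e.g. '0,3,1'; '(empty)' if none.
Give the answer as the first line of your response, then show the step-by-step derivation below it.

3,4,0,2,1

step 1: output 3; order=[3]; indeg=(1,2,2,0,0)
step 2: output 4; order=[3,4]; indeg=(0,1,1,0,0)
step 3: output 0; order=[3,4,0]; indeg=(0,1,0,0,0)
step 4: output 2; order=[3,4,0,2]; indeg=(0,0,0,0,0)
step 5: output 1; order=[3,4,0,2,1]; indeg=(0,0,0,0,0)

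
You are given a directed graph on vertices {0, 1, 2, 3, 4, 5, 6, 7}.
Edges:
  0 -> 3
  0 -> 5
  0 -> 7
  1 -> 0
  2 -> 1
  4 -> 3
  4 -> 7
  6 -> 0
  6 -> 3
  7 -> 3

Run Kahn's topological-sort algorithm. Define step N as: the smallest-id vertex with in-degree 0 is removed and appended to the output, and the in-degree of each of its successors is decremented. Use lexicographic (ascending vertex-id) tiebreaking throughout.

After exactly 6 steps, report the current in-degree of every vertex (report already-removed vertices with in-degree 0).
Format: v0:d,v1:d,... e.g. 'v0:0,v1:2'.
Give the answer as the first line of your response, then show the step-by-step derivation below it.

v0:0,v1:0,v2:0,v3:1,v4:0,v5:0,v6:0,v7:0

step 1: output 2; order=[2]; indeg=(2,0,0,4,0,1,0,2)
step 2: output 1; order=[2,1]; indeg=(1,0,0,4,0,1,0,2)
step 3: output 4; order=[2,1,4]; indeg=(1,0,0,3,0,1,0,1)
step 4: output 6; order=[2,1,4,6]; indeg=(0,0,0,2,0,1,0,1)
step 5: output 0; order=[2,1,4,6,0]; indeg=(0,0,0,1,0,0,0,0)
step 6: output 5; order=[2,1,4,6,0,5]; indeg=(0,0,0,1,0,0,0,0)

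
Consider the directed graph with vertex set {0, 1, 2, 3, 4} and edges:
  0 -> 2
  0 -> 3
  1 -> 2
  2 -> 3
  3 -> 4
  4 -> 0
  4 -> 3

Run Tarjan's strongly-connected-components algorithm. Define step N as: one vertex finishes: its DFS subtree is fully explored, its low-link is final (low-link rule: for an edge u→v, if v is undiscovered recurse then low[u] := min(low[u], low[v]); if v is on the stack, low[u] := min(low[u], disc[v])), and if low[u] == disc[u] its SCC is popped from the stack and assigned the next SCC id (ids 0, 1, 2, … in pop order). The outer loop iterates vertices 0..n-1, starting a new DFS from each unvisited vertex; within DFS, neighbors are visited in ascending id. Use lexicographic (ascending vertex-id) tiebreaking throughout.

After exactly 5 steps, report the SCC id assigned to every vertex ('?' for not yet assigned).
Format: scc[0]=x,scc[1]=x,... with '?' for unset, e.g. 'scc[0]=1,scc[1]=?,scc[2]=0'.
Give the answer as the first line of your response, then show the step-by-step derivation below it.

scc[0]=0,scc[1]=1,scc[2]=0,scc[3]=0,scc[4]=0

step 1: low=(low[0]=0,low[1]=?,low[2]=1,low[3]=2,low[4]=0); scc=(scc[0]=?,scc[1]=?,scc[2]=?,scc[3]=?,scc[4]=?)
step 2: low=(low[0]=0,low[1]=?,low[2]=1,low[3]=0,low[4]=0); scc=(scc[0]=?,scc[1]=?,scc[2]=?,scc[3]=?,scc[4]=?)
step 3: low=(low[0]=0,low[1]=?,low[2]=0,low[3]=0,low[4]=0); scc=(scc[0]=?,scc[1]=?,scc[2]=?,scc[3]=?,scc[4]=?)
step 4: low=(low[0]=0,low[1]=?,low[2]=0,low[3]=0,low[4]=0); scc=(scc[0]=0,scc[1]=?,scc[2]=0,scc[3]=0,scc[4]=0)
step 5: low=(low[0]=0,low[1]=4,low[2]=0,low[3]=0,low[4]=0); scc=(scc[0]=0,scc[1]=1,scc[2]=0,scc[3]=0,scc[4]=0)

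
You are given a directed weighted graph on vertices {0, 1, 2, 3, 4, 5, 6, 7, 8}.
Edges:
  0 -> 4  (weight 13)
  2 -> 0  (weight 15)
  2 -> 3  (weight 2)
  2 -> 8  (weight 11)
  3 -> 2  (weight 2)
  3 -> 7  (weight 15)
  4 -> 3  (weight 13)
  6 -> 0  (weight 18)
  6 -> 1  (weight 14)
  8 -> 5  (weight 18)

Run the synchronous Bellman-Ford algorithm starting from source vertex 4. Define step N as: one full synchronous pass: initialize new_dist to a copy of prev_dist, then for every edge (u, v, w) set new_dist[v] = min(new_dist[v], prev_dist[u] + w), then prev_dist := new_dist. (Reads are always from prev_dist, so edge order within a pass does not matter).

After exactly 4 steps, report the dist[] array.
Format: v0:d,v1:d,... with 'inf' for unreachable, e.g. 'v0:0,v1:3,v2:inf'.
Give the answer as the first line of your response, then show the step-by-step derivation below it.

v0:30,v1:inf,v2:15,v3:13,v4:0,v5:44,v6:inf,v7:28,v8:26

step 1: dist = v0:inf,v1:inf,v2:inf,v3:13,v4:0,v5:inf,v6:inf,v7:inf,v8:inf
step 2: dist = v0:inf,v1:inf,v2:15,v3:13,v4:0,v5:inf,v6:inf,v7:28,v8:inf
step 3: dist = v0:30,v1:inf,v2:15,v3:13,v4:0,v5:inf,v6:inf,v7:28,v8:26
step 4: dist = v0:30,v1:inf,v2:15,v3:13,v4:0,v5:44,v6:inf,v7:28,v8:26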